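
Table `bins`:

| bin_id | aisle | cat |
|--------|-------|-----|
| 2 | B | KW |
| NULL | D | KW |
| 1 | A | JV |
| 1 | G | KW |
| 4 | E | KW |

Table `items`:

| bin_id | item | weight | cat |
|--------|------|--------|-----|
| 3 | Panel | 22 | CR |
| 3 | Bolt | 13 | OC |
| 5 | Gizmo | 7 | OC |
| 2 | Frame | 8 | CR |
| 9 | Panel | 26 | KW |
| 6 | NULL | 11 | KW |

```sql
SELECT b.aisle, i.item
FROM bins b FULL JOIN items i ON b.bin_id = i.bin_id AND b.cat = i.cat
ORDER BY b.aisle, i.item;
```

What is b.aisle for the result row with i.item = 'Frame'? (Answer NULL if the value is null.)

NULL

FULL OUTER JOIN keeps every row from both sides; unmatched rows get NULL for the other side's columns.
Matching on b.bin_id = i.bin_id AND b.cat = i.cat. A NULL in a compared column never satisfies the condition.
Matched pairs: 0; unmatched b rows kept: 5; unmatched i rows kept: 6.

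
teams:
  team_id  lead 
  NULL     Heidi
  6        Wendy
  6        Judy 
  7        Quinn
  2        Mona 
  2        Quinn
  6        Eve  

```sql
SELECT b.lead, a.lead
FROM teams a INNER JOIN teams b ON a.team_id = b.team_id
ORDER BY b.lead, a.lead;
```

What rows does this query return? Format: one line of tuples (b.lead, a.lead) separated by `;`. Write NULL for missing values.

(Eve, Eve); (Eve, Judy); (Eve, Wendy); (Judy, Eve); (Judy, Judy); (Judy, Wendy); (Mona, Mona); (Mona, Quinn); (Quinn, Mona); (Quinn, Quinn); (Quinn, Quinn); (Wendy, Eve); (Wendy, Judy); (Wendy, Wendy)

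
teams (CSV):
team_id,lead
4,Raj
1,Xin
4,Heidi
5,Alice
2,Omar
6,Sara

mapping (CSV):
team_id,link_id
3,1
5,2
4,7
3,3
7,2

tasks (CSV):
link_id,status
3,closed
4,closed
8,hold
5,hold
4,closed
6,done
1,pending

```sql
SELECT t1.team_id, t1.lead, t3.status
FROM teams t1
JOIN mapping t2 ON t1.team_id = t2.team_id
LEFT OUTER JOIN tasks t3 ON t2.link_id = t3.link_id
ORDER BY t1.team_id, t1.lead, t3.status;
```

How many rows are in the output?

Evaluate left to right. First `teams t1 INNER JOIN mapping t2` on team_id: 3 row(s).
Then LEFT JOIN `tasks t3` on link_id: each of those 3 rows is kept; rows whose t2.link_id has no match in t3 get NULL for t3's columns.
Result: 3 row(s).

3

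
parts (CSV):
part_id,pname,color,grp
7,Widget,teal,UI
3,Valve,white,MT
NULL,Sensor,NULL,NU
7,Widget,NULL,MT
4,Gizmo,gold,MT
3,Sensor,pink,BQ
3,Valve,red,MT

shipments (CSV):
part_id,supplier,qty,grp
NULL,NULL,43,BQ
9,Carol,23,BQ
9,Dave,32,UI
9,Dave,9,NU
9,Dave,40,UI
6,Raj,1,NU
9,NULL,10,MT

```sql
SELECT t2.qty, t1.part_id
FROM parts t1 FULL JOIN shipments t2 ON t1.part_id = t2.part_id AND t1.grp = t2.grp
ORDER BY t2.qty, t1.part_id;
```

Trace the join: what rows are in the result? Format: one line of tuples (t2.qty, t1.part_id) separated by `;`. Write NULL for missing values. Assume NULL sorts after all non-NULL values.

FULL OUTER JOIN keeps every row from both sides; unmatched rows get NULL for the other side's columns.
Matching on t1.part_id = t2.part_id AND t1.grp = t2.grp. A NULL in a compared column never satisfies the condition.
- t1 row (part_id=7, grp=UI): no match → kept, t2 columns NULL.
- t1 row (part_id=3, grp=MT): no match → kept, t2 columns NULL.
- t1 row (part_id=NULL, grp=NU): no match → kept, t2 columns NULL.
- t1 row (part_id=7, grp=MT): no match → kept, t2 columns NULL.
- t1 row (part_id=4, grp=MT): no match → kept, t2 columns NULL.
- t1 row (part_id=3, grp=BQ): no match → kept, t2 columns NULL.
- t1 row (part_id=3, grp=MT): no match → kept, t2 columns NULL.
- plus 7 unmatched t2 row(s), each kept with NULL t1 columns.

(1, NULL); (9, NULL); (10, NULL); (23, NULL); (32, NULL); (40, NULL); (43, NULL); (NULL, 3); (NULL, 3); (NULL, 3); (NULL, 4); (NULL, 7); (NULL, 7); (NULL, NULL)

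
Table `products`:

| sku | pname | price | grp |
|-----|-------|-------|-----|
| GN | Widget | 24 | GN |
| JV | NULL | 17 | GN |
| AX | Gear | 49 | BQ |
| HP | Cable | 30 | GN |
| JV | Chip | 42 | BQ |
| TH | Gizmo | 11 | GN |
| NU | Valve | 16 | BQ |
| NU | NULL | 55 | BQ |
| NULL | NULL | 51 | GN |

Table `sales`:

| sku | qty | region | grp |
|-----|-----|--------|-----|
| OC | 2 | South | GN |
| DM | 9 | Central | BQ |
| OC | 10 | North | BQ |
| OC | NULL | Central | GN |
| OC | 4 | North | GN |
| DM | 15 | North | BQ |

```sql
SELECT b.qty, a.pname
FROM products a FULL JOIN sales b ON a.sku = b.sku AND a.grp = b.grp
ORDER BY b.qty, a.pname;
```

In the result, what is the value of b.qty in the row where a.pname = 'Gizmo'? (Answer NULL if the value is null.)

NULL

FULL OUTER JOIN keeps every row from both sides; unmatched rows get NULL for the other side's columns.
Matching on a.sku = b.sku AND a.grp = b.grp. A NULL in a compared column never satisfies the condition.
Matched pairs: 0; unmatched a rows kept: 9; unmatched b rows kept: 6.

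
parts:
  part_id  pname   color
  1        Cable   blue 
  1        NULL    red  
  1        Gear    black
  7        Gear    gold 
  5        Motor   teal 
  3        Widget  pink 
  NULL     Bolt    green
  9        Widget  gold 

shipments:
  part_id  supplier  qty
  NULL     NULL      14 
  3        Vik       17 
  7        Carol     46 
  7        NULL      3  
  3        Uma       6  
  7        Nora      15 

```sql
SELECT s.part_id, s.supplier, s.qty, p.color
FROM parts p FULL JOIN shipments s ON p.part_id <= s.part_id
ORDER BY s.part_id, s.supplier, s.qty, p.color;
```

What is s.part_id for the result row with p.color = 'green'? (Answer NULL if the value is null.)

FULL OUTER JOIN keeps every row from both sides; unmatched rows get NULL for the other side's columns.
Matching on p.part_id <= s.part_id. A NULL in a compared column never satisfies the condition.
- part_id=1: 5 matching s row(s), so 5 row(s) emitted.
- part_id=1: 5 matching s row(s), so 5 row(s) emitted.
- part_id=1: 5 matching s row(s), so 5 row(s) emitted.
- part_id=7: 3 matching s row(s), so 3 row(s) emitted.
- part_id=5: 3 matching s row(s), so 3 row(s) emitted.
- part_id=3: 5 matching s row(s), so 5 row(s) emitted.
- part_id=NULL: no s row matches, row kept with s columns NULL.
- part_id=9: no s row matches, row kept with s columns NULL.
- 1 s row(s) had no p match → kept, p columns NULL.

NULL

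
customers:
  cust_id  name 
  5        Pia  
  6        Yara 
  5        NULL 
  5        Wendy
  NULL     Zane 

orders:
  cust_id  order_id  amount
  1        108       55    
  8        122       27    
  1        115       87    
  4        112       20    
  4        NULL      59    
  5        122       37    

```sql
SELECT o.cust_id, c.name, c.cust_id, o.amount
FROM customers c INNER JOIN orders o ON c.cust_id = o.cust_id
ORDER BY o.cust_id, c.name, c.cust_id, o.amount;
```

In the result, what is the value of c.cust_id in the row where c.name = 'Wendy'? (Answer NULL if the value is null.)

INNER JOIN keeps only pairs where the ON condition holds.
Matching on c.cust_id = o.cust_id. A NULL in a compared column never satisfies the condition.
Matched pairs: 3.

5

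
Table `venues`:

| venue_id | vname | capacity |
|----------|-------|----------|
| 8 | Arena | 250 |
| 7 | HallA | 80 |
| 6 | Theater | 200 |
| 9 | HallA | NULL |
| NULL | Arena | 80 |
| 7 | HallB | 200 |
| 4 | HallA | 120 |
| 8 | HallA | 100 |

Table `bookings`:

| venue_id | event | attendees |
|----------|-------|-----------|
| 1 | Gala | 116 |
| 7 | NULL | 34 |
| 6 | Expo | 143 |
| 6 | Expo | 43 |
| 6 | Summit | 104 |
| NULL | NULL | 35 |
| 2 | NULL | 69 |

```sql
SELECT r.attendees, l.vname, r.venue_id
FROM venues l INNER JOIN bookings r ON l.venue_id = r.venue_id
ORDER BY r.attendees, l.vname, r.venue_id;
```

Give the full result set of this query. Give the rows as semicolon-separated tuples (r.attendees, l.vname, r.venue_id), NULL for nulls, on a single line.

(34, HallA, 7); (34, HallB, 7); (43, Theater, 6); (104, Theater, 6); (143, Theater, 6)

INNER JOIN keeps only pairs where the ON condition holds.
Matching on l.venue_id = r.venue_id. A NULL in a compared column never satisfies the condition.
Matched pairs: 5.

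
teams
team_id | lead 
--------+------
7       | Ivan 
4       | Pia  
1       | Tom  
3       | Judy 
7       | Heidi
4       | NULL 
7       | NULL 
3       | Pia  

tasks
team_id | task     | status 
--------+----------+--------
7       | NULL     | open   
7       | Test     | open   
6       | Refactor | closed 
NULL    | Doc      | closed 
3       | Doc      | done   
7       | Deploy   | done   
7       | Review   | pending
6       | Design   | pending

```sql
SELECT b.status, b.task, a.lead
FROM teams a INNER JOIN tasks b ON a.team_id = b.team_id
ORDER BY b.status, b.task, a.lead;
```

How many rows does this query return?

INNER JOIN keeps only pairs where the ON condition holds.
Matching on a.team_id = b.team_id. A NULL in a compared column never satisfies the condition.
Matched pairs: 14.
Total: 14 rows.

14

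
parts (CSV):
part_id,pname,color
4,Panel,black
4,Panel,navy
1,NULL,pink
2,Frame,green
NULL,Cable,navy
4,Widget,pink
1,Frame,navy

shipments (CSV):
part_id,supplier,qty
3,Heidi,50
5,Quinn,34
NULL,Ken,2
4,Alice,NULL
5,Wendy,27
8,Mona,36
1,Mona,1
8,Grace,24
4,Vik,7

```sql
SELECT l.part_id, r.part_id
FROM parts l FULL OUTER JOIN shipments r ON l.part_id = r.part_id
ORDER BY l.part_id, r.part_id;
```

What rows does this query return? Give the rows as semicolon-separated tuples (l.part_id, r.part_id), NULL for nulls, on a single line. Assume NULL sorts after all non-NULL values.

FULL OUTER JOIN keeps every row from both sides; unmatched rows get NULL for the other side's columns.
Matching on l.part_id = r.part_id. A NULL in a compared column never satisfies the condition.
Matched pairs: 8; unmatched l rows kept: 2; unmatched r rows kept: 6.

(1, 1); (1, 1); (2, NULL); (4, 4); (4, 4); (4, 4); (4, 4); (4, 4); (4, 4); (NULL, 3); (NULL, 5); (NULL, 5); (NULL, 8); (NULL, 8); (NULL, NULL); (NULL, NULL)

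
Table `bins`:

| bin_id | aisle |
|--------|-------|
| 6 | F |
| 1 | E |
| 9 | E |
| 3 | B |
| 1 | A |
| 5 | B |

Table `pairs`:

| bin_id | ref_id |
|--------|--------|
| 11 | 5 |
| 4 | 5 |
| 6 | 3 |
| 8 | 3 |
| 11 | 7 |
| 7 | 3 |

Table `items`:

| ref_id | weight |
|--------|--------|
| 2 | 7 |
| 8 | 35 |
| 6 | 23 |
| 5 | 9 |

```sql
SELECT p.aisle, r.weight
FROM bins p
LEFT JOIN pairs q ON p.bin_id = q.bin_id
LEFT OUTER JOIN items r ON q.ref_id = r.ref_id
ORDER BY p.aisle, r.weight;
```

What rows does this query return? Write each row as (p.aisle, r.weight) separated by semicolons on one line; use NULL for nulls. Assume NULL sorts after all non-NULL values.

(A, NULL); (B, NULL); (B, NULL); (E, NULL); (E, NULL); (F, NULL)

Evaluate left to right. First `bins p LEFT JOIN pairs q` on bin_id: 6 row(s).
Then LEFT JOIN `items r` on ref_id: each of those 6 rows is kept; rows whose q.ref_id has no match in r get NULL for r's columns.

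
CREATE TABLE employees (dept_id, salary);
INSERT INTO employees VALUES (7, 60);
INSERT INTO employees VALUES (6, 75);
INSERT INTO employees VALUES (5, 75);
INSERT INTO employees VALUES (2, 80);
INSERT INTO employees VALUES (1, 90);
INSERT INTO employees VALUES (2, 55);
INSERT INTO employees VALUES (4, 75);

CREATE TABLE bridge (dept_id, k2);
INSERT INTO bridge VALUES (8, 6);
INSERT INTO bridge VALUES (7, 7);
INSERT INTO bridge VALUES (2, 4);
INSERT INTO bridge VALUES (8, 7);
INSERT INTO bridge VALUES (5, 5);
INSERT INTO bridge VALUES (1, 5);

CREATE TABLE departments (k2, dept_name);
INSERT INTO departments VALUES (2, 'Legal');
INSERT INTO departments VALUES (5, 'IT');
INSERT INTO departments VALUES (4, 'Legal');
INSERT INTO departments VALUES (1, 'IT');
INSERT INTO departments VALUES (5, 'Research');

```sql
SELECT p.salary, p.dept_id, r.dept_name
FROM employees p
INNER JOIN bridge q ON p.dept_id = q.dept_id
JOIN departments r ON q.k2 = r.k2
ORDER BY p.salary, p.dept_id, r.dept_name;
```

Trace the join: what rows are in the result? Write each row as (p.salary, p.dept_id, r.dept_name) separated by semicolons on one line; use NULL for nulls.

Step 1 — p INNER JOIN q on dept_id → 5 row(s).
Then INNER JOIN `departments r` on k2: keep only rows whose q.k2 appears in r.

(55, 2, Legal); (75, 5, IT); (75, 5, Research); (80, 2, Legal); (90, 1, IT); (90, 1, Research)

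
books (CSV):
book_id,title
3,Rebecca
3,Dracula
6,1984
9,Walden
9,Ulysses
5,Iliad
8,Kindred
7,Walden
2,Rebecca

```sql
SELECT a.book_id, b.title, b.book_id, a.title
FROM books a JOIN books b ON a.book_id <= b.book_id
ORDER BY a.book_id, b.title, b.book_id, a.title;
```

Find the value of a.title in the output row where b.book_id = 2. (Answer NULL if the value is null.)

INNER JOIN keeps only pairs where the ON condition holds.
Matching on a.book_id <= b.book_id.
Matched pairs: 47.

Rebecca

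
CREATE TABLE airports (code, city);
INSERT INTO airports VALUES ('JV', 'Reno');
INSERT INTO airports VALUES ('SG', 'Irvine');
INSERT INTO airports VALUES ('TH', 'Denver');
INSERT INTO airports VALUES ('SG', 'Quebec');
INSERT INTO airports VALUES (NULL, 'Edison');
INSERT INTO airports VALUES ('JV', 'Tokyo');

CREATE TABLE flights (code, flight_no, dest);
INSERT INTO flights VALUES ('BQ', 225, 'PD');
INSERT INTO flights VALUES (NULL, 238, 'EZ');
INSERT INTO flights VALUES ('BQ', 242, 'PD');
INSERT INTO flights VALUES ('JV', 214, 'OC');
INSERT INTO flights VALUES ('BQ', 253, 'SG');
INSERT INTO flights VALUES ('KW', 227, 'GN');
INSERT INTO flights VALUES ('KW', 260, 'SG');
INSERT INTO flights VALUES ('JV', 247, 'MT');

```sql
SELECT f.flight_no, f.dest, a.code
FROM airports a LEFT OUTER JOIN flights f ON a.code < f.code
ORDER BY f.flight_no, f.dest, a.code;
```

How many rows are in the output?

8

LEFT JOIN keeps every row from `airports`; unmatched rows get NULL for `flights`'s columns.
Matching on a.code < f.code. A NULL in a compared column never satisfies the condition.
- a[0] code=JV → 2 match(es) in f → 2 row(s).
- a[1] code=SG → no match; kept with NULLs on the f side.
- a[2] code=TH → no match; kept with NULLs on the f side.
- a[3] code=SG → no match; kept with NULLs on the f side.
- a[4] code=NULL → no match; kept with NULLs on the f side.
- a[5] code=JV → 2 match(es) in f → 2 row(s).
Total: 4 matched + 4 padded = 8 rows.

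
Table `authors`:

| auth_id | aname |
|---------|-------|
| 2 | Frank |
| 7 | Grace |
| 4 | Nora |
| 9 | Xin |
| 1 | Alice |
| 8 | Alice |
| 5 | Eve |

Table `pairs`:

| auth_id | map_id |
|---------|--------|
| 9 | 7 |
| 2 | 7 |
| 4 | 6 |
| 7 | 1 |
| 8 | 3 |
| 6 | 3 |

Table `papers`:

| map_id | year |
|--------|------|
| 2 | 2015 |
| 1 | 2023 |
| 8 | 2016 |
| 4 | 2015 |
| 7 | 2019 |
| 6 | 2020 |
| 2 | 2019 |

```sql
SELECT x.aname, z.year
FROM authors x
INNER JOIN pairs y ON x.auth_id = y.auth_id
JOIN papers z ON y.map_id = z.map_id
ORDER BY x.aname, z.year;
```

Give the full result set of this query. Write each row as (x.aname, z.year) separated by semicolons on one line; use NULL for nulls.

(Frank, 2019); (Grace, 2023); (Nora, 2020); (Xin, 2019)

Evaluate left to right. First `authors x INNER JOIN pairs y` on auth_id: 5 row(s).
Then INNER JOIN `papers z` on map_id: keep only rows whose y.map_id appears in z.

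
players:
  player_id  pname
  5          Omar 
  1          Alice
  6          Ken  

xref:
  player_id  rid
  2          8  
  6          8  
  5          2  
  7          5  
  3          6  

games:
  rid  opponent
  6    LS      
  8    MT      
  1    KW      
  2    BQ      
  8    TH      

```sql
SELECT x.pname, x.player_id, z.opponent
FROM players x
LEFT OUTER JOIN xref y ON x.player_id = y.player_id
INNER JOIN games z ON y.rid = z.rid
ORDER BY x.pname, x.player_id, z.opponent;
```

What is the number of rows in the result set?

3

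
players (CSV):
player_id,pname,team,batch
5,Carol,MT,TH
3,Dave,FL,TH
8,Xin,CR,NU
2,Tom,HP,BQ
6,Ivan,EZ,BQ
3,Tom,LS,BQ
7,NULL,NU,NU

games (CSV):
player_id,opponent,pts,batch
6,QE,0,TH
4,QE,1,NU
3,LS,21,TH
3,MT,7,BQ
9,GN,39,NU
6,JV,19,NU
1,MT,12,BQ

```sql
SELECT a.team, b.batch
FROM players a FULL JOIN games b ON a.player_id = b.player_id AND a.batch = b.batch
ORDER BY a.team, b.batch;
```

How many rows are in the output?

12

FULL OUTER JOIN keeps every row from both sides; unmatched rows get NULL for the other side's columns.
Matching on a.player_id = b.player_id AND a.batch = b.batch.
Matched pairs: 2; unmatched a rows kept: 5; unmatched b rows kept: 5.
Total: 2 matched + 10 padded = 12 rows.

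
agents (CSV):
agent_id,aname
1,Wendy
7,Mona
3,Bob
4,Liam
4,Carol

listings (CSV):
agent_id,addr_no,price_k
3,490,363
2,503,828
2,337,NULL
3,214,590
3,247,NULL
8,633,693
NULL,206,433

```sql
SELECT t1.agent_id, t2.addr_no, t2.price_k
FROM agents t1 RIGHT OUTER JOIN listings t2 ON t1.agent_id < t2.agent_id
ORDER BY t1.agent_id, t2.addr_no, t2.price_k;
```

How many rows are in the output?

RIGHT JOIN keeps every row from `listings`; unmatched rows get NULL for `agents`'s columns.
Matching on t1.agent_id < t2.agent_id. A NULL in a compared column never satisfies the condition.
- agent_id=1: 6 matching t2 row(s), so 6 row(s) emitted.
- agent_id=7: 1 matching t2 row(s), so 1 row(s) emitted.
- agent_id=3: 1 matching t2 row(s), so 1 row(s) emitted.
- agent_id=4: 1 matching t2 row(s), so 1 row(s) emitted.
- agent_id=4: 1 matching t2 row(s), so 1 row(s) emitted.
- 1 t2 row(s) had no t1 match → kept, t1 columns NULL.
Total: 10 matched + 1 padded = 11 rows.

11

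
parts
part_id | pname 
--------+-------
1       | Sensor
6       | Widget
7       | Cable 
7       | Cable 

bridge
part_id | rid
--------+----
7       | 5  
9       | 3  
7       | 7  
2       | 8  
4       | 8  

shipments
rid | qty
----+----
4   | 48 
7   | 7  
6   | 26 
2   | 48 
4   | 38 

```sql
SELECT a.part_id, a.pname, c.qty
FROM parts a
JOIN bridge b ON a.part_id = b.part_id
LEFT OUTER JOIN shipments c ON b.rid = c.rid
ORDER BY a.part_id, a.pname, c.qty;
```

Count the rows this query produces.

4

Joins associate left-to-right: parts INNER JOIN bridge on part_id gives 4 intermediate row(s).
Then LEFT JOIN `shipments c` on rid: each of those 4 rows is kept; rows whose b.rid has no match in c get NULL for c's columns.
Result: 4 row(s).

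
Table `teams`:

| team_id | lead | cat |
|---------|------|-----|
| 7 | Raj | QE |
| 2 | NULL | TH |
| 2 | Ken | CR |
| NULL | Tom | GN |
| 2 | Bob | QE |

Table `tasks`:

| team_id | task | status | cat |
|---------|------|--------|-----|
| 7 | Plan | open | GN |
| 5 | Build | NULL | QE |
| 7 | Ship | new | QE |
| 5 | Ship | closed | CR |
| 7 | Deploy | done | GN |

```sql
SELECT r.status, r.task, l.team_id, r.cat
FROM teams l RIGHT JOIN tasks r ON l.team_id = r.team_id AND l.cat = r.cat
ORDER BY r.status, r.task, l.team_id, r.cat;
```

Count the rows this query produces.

RIGHT JOIN keeps every row from `tasks`; unmatched rows get NULL for `teams`'s columns.
Matching on l.team_id = r.team_id AND l.cat = r.cat. A NULL in a compared column never satisfies the condition.
Matched pairs: 1; unmatched r rows kept: 4.
Total: 1 matched + 4 padded = 5 rows.

5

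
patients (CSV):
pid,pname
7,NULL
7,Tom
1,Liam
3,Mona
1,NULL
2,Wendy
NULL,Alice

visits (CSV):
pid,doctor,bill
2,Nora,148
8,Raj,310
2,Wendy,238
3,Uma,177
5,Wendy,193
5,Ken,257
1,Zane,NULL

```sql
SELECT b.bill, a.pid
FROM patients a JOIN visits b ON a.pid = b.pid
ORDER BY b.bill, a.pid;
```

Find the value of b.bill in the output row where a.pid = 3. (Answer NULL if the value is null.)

INNER JOIN keeps only pairs where the ON condition holds.
Matching on a.pid = b.pid. A NULL in a compared column never satisfies the condition.
Matched pairs: 5.

177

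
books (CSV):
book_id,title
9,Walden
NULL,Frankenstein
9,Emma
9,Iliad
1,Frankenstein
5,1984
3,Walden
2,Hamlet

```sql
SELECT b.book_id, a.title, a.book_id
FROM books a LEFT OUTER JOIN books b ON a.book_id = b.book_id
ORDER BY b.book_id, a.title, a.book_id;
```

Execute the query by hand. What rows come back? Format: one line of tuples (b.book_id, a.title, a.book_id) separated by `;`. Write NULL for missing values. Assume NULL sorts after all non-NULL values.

(1, Frankenstein, 1); (2, Hamlet, 2); (3, Walden, 3); (5, 1984, 5); (9, Emma, 9); (9, Emma, 9); (9, Emma, 9); (9, Iliad, 9); (9, Iliad, 9); (9, Iliad, 9); (9, Walden, 9); (9, Walden, 9); (9, Walden, 9); (NULL, Frankenstein, NULL)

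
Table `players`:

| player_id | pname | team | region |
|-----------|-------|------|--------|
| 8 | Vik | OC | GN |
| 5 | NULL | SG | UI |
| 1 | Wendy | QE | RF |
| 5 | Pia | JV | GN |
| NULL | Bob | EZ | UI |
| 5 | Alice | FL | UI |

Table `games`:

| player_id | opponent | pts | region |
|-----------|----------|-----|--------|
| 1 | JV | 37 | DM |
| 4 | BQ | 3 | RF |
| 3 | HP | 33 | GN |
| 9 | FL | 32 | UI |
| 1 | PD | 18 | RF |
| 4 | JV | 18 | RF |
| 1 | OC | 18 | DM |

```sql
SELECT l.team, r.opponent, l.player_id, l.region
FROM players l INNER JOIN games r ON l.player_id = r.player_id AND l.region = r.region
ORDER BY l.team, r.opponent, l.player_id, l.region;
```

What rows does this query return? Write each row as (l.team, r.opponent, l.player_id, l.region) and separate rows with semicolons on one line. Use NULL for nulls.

(QE, PD, 1, RF)

INNER JOIN keeps only pairs where the ON condition holds.
Matching on l.player_id = r.player_id AND l.region = r.region. A NULL in a compared column never satisfies the condition.
- player_id=8, region=GN: no matching r row, dropped.
- player_id=5, region=UI: no matching r row, dropped.
- player_id=1, region=RF: 1 matching r row(s), so 1 row(s) emitted.
- player_id=5, region=GN: no matching r row, dropped.
- player_id=NULL, region=UI: no matching r row, dropped.
- player_id=5, region=UI: no matching r row, dropped.
After projecting and ordering:
l.team | r.opponent | l.player_id | l.region
QE | PD | 1 | RF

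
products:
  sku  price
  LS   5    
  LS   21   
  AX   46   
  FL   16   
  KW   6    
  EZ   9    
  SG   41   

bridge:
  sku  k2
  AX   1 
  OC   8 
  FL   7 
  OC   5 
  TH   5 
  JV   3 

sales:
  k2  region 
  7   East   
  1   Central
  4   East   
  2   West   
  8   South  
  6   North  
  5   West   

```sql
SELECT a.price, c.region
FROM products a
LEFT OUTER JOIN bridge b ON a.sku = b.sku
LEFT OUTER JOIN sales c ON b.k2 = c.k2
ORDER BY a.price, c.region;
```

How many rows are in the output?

7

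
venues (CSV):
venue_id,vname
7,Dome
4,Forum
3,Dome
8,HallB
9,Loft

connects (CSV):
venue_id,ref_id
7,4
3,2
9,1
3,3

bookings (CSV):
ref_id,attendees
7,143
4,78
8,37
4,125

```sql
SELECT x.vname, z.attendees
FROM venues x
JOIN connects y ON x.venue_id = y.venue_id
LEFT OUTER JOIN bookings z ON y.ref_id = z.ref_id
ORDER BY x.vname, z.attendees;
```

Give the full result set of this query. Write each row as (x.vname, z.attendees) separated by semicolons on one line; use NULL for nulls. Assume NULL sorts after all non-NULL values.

Step 1 — x INNER JOIN y on venue_id → 4 row(s).
Then LEFT JOIN `bookings z` on ref_id: each of those 4 rows is kept; rows whose y.ref_id has no match in z get NULL for z's columns.

(Dome, 78); (Dome, 125); (Dome, NULL); (Dome, NULL); (Loft, NULL)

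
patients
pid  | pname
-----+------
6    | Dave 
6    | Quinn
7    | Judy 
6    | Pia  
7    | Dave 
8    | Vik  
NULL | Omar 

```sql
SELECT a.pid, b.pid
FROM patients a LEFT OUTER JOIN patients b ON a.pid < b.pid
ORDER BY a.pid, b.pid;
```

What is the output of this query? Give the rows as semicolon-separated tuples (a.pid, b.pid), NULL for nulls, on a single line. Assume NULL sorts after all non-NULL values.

(6, 7); (6, 7); (6, 7); (6, 7); (6, 7); (6, 7); (6, 8); (6, 8); (6, 8); (7, 8); (7, 8); (8, NULL); (NULL, NULL)

LEFT JOIN keeps every row from `patients a`; unmatched rows get NULL for `patients b`'s columns.
Matching on a.pid < b.pid. A NULL in a compared column never satisfies the condition.
- a row (pid=6): matches 3 b row(s) → 3 output row(s).
- a row (pid=6): matches 3 b row(s) → 3 output row(s).
- a row (pid=7): matches 1 b row(s) → 1 output row(s).
- a row (pid=6): matches 3 b row(s) → 3 output row(s).
- a row (pid=7): matches 1 b row(s) → 1 output row(s).
- a row (pid=8): no match → kept, b columns NULL.
- a row (pid=NULL): no match → kept, b columns NULL.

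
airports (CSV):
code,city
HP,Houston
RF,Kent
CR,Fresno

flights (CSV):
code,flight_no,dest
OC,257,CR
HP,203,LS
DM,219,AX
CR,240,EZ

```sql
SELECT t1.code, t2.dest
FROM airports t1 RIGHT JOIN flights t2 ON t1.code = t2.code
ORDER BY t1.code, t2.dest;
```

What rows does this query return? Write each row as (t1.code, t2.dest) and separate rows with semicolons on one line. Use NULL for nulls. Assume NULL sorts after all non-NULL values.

RIGHT JOIN keeps every row from `flights`; unmatched rows get NULL for `airports`'s columns.
Matching on t1.code = t2.code.
Matched pairs: 2; unmatched t2 rows kept: 2.

(CR, EZ); (HP, LS); (NULL, AX); (NULL, CR)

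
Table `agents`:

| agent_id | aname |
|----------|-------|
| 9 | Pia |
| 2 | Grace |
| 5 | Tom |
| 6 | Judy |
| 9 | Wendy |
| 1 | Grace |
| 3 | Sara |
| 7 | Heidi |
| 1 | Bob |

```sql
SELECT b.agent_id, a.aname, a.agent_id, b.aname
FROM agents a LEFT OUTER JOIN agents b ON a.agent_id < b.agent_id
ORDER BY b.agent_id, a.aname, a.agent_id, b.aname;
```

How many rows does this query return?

36

LEFT JOIN keeps every row from `agents a`; unmatched rows get NULL for `agents b`'s columns.
Matching on a.agent_id < b.agent_id.
- a (agent_id=9) has no partner → padded with NULL.
- a (agent_id=2) pairs with 6 row(s) of b.
- a (agent_id=5) pairs with 4 row(s) of b.
- a (agent_id=6) pairs with 3 row(s) of b.
- a (agent_id=9) has no partner → padded with NULL.
- a (agent_id=1) pairs with 7 row(s) of b.
- a (agent_id=3) pairs with 5 row(s) of b.
- a (agent_id=7) pairs with 2 row(s) of b.
- a (agent_id=1) pairs with 7 row(s) of b.
Total: 34 matched + 2 padded = 36 rows.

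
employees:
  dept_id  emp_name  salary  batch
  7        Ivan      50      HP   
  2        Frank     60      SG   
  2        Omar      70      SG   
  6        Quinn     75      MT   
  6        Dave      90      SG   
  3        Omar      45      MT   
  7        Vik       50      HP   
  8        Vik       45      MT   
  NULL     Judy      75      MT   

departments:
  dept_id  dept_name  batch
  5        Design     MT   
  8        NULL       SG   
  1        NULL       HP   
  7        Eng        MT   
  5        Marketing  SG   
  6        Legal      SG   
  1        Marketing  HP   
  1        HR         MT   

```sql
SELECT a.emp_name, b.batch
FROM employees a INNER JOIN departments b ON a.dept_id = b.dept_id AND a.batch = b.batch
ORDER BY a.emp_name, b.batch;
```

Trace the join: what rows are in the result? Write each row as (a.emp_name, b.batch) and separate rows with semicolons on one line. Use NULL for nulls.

INNER JOIN keeps only pairs where the ON condition holds.
Matching on a.dept_id = b.dept_id AND a.batch = b.batch. A NULL in a compared column never satisfies the condition.
- a row (dept_id=7, batch=HP): no match → dropped.
- a row (dept_id=2, batch=SG): no match → dropped.
- a row (dept_id=2, batch=SG): no match → dropped.
- a row (dept_id=6, batch=MT): no match → dropped.
- a row (dept_id=6, batch=SG): matches 1 b row(s) → 1 output row(s).
- a row (dept_id=3, batch=MT): no match → dropped.
- a row (dept_id=7, batch=HP): no match → dropped.
- a row (dept_id=8, batch=MT): no match → dropped.
- a row (dept_id=NULL, batch=MT): no match → dropped.
After projecting and ordering:
a.emp_name | b.batch
Dave | SG

(Dave, SG)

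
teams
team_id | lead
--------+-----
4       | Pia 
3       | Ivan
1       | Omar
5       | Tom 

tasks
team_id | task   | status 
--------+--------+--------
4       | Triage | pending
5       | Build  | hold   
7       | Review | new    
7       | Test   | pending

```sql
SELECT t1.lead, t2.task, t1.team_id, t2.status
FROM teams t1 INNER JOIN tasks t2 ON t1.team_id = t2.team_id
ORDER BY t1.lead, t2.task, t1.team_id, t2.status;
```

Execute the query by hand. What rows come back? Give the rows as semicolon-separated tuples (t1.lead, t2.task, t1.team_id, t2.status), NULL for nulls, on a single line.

INNER JOIN keeps only pairs where the ON condition holds.
Matching on t1.team_id = t2.team_id.
Matched pairs: 2.

(Pia, Triage, 4, pending); (Tom, Build, 5, hold)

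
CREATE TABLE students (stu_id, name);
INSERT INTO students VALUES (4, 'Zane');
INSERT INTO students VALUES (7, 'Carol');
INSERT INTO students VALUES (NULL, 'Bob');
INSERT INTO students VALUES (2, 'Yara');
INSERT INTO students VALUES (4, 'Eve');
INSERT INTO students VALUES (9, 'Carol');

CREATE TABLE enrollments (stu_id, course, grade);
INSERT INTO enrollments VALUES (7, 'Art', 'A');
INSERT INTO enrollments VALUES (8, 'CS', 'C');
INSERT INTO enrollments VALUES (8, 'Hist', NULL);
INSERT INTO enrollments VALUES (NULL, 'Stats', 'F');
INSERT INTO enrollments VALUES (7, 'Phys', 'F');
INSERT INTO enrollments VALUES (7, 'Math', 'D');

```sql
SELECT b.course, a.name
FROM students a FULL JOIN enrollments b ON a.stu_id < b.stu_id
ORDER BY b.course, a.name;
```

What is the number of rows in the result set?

20

FULL OUTER JOIN keeps every row from both sides; unmatched rows get NULL for the other side's columns.
Matching on a.stu_id < b.stu_id. A NULL in a compared column never satisfies the condition.
- stu_id=4: 5 matching b row(s), so 5 row(s) emitted.
- stu_id=7: 2 matching b row(s), so 2 row(s) emitted.
- stu_id=NULL: no b row matches, row kept with b columns NULL.
- stu_id=2: 5 matching b row(s), so 5 row(s) emitted.
- stu_id=4: 5 matching b row(s), so 5 row(s) emitted.
- stu_id=9: no b row matches, row kept with b columns NULL.
- 1 b row(s) had no a match → kept, a columns NULL.
Total: 17 matched + 3 padded = 20 rows.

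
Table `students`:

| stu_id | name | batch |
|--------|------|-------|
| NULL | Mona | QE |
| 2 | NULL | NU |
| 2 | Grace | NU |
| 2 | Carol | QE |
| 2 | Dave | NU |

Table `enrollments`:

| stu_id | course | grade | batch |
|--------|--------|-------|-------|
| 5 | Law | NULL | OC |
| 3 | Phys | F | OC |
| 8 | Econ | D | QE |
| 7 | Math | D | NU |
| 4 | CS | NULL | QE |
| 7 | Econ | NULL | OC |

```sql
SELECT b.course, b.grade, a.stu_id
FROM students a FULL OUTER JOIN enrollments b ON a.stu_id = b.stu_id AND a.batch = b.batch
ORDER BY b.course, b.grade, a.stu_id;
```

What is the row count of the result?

FULL OUTER JOIN keeps every row from both sides; unmatched rows get NULL for the other side's columns.
Matching on a.stu_id = b.stu_id AND a.batch = b.batch. A NULL in a compared column never satisfies the condition.
- stu_id=NULL, batch=QE: no b row matches, row kept with b columns NULL.
- stu_id=2, batch=NU: no b row matches, row kept with b columns NULL.
- stu_id=2, batch=NU: no b row matches, row kept with b columns NULL.
- stu_id=2, batch=QE: no b row matches, row kept with b columns NULL.
- stu_id=2, batch=NU: no b row matches, row kept with b columns NULL.
- 6 row(s) from b found no a partner → padded with NULL.
Total: 0 matched + 11 padded = 11 rows.

11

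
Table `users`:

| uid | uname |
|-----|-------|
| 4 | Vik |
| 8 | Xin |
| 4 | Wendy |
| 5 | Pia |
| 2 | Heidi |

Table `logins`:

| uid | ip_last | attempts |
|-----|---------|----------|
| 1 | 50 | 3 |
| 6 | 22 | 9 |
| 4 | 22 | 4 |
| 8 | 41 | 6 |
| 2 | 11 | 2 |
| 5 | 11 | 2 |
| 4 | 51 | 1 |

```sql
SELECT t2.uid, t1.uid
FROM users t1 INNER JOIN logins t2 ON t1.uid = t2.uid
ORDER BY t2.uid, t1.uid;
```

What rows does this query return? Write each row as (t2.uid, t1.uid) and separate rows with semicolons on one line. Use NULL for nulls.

(2, 2); (4, 4); (4, 4); (4, 4); (4, 4); (5, 5); (8, 8)

INNER JOIN keeps only pairs where the ON condition holds.
Matching on t1.uid = t2.uid.
- t1 (uid=4) pairs with 2 row(s) of t2.
- t1 (uid=8) pairs with 1 row(s) of t2.
- t1 (uid=4) pairs with 2 row(s) of t2.
- t1 (uid=5) pairs with 1 row(s) of t2.
- t1 (uid=2) pairs with 1 row(s) of t2.
After projecting and ordering:
t2.uid | t1.uid
2 | 2
4 | 4
4 | 4
4 | 4
4 | 4
5 | 5
8 | 8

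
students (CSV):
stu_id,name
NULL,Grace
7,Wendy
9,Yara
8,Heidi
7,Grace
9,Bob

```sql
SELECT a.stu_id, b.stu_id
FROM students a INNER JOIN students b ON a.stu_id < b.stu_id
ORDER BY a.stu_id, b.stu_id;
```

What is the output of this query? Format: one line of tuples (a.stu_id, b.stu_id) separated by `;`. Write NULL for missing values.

INNER JOIN keeps only pairs where the ON condition holds.
Matching on a.stu_id < b.stu_id. A NULL in a compared column never satisfies the condition.
- a (stu_id=NULL) has no partner → excluded.
- a (stu_id=7) pairs with 3 row(s) of b.
- a (stu_id=9) has no partner → excluded.
- a (stu_id=8) pairs with 2 row(s) of b.
- a (stu_id=7) pairs with 3 row(s) of b.
- a (stu_id=9) has no partner → excluded.
After projecting and ordering:
a.stu_id | b.stu_id
7 | 8
7 | 8
7 | 9
7 | 9
7 | 9
7 | 9
8 | 9
8 | 9

(7, 8); (7, 8); (7, 9); (7, 9); (7, 9); (7, 9); (8, 9); (8, 9)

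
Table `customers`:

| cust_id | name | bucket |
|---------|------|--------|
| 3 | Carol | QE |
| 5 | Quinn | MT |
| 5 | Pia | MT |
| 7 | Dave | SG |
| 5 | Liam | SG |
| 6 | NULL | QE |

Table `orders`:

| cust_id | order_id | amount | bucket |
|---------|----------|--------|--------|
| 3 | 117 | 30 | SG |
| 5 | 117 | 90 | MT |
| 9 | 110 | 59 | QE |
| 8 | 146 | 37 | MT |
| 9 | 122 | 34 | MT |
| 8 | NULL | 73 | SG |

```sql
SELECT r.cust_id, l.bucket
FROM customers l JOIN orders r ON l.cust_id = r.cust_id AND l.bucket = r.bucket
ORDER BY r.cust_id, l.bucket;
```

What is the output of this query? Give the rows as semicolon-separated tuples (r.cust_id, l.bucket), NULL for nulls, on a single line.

INNER JOIN keeps only pairs where the ON condition holds.
Matching on l.cust_id = r.cust_id AND l.bucket = r.bucket.
- cust_id=3, bucket=QE: no matching r row, dropped.
- cust_id=5, bucket=MT: 1 matching r row(s), so 1 row(s) emitted.
- cust_id=5, bucket=MT: 1 matching r row(s), so 1 row(s) emitted.
- cust_id=7, bucket=SG: no matching r row, dropped.
- cust_id=5, bucket=SG: no matching r row, dropped.
- cust_id=6, bucket=QE: no matching r row, dropped.
After projecting and ordering:
r.cust_id | l.bucket
5 | MT
5 | MT

(5, MT); (5, MT)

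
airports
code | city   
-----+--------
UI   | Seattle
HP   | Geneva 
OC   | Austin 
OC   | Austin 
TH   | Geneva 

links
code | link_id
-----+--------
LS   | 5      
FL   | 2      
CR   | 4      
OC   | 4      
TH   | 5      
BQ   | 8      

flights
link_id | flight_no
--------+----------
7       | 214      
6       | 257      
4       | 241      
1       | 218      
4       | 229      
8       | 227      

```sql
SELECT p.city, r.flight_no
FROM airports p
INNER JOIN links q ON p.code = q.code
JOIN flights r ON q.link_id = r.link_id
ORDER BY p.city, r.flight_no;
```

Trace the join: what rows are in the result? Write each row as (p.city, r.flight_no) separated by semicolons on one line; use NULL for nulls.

(Austin, 229); (Austin, 229); (Austin, 241); (Austin, 241)

Evaluate left to right. First `airports p INNER JOIN links q` on code: 3 row(s).
Then INNER JOIN `flights r` on link_id: keep only rows whose q.link_id appears in r.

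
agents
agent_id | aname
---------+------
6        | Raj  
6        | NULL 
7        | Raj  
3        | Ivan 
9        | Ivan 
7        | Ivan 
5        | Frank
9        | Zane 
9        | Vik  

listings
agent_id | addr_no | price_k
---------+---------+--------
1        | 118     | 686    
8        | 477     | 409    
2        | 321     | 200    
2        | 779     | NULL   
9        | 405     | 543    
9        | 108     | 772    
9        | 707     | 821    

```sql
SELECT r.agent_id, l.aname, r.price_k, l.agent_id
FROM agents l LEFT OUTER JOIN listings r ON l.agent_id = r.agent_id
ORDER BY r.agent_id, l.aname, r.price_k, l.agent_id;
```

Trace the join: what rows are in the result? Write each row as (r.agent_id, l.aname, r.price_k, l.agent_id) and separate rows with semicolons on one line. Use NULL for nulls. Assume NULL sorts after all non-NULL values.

LEFT JOIN keeps every row from `agents`; unmatched rows get NULL for `listings`'s columns.
Matching on l.agent_id = r.agent_id.
- l row (agent_id=6): no match → kept, r columns NULL.
- l row (agent_id=6): no match → kept, r columns NULL.
- l row (agent_id=7): no match → kept, r columns NULL.
- l row (agent_id=3): no match → kept, r columns NULL.
- l row (agent_id=9): matches 3 r row(s) → 3 output row(s).
- l row (agent_id=7): no match → kept, r columns NULL.
- l row (agent_id=5): no match → kept, r columns NULL.
- l row (agent_id=9): matches 3 r row(s) → 3 output row(s).
- l row (agent_id=9): matches 3 r row(s) → 3 output row(s).

(9, Ivan, 543, 9); (9, Ivan, 772, 9); (9, Ivan, 821, 9); (9, Vik, 543, 9); (9, Vik, 772, 9); (9, Vik, 821, 9); (9, Zane, 543, 9); (9, Zane, 772, 9); (9, Zane, 821, 9); (NULL, Frank, NULL, 5); (NULL, Ivan, NULL, 3); (NULL, Ivan, NULL, 7); (NULL, Raj, NULL, 6); (NULL, Raj, NULL, 7); (NULL, NULL, NULL, 6)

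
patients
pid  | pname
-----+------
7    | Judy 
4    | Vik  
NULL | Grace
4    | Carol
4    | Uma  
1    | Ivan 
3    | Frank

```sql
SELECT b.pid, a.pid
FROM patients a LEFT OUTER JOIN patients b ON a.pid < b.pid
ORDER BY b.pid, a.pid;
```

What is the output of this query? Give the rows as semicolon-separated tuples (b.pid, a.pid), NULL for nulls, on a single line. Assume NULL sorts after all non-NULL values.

(3, 1); (4, 1); (4, 1); (4, 1); (4, 3); (4, 3); (4, 3); (7, 1); (7, 3); (7, 4); (7, 4); (7, 4); (NULL, 7); (NULL, NULL)

LEFT JOIN keeps every row from `patients a`; unmatched rows get NULL for `patients b`'s columns.
Matching on a.pid < b.pid. A NULL in a compared column never satisfies the condition.
- a (pid=7) has no partner → padded with NULL.
- a (pid=4) pairs with 1 row(s) of b.
- a (pid=NULL) has no partner → padded with NULL.
- a (pid=4) pairs with 1 row(s) of b.
- a (pid=4) pairs with 1 row(s) of b.
- a (pid=1) pairs with 5 row(s) of b.
- a (pid=3) pairs with 4 row(s) of b.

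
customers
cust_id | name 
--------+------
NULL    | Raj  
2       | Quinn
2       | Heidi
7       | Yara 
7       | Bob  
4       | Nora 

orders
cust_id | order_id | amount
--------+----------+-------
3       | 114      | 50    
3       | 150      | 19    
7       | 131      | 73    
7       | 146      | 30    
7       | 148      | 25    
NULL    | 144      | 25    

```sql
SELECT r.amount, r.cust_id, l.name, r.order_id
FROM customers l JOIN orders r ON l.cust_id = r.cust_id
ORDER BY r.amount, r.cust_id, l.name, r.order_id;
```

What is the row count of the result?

6

INNER JOIN keeps only pairs where the ON condition holds.
Matching on l.cust_id = r.cust_id. A NULL in a compared column never satisfies the condition.
- l row (cust_id=NULL): no match → dropped.
- l row (cust_id=2): no match → dropped.
- l row (cust_id=2): no match → dropped.
- l row (cust_id=7): matches 3 r row(s) → 3 output row(s).
- l row (cust_id=7): matches 3 r row(s) → 3 output row(s).
- l row (cust_id=4): no match → dropped.
Total: 6 rows.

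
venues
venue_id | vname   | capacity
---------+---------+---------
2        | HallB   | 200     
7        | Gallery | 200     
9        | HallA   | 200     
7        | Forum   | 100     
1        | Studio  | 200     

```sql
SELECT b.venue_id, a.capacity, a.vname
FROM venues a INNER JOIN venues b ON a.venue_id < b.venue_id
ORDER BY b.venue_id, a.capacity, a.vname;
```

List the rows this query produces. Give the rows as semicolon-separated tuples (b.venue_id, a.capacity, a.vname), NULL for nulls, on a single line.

(2, 200, Studio); (7, 200, HallB); (7, 200, HallB); (7, 200, Studio); (7, 200, Studio); (9, 100, Forum); (9, 200, Gallery); (9, 200, HallB); (9, 200, Studio)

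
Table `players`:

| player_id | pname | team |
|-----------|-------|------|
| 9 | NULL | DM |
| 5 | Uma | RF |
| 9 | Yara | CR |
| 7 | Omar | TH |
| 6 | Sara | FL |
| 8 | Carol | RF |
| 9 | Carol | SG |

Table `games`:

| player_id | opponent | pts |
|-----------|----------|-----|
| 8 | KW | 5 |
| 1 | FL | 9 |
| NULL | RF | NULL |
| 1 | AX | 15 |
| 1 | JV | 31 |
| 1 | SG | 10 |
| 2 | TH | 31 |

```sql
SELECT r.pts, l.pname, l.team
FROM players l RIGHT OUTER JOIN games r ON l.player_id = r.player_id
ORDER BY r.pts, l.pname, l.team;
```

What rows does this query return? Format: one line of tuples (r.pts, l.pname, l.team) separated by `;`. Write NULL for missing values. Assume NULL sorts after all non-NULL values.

(5, Carol, RF); (9, NULL, NULL); (10, NULL, NULL); (15, NULL, NULL); (31, NULL, NULL); (31, NULL, NULL); (NULL, NULL, NULL)

RIGHT JOIN keeps every row from `games`; unmatched rows get NULL for `players`'s columns.
Matching on l.player_id = r.player_id. A NULL in a compared column never satisfies the condition.
- l[0] player_id=9 → no match.
- l[1] player_id=5 → no match.
- l[2] player_id=9 → no match.
- l[3] player_id=7 → no match.
- l[4] player_id=6 → no match.
- l[5] player_id=8 → 1 match(es) in r → 1 row(s).
- l[6] player_id=9 → no match.
- 6 r row(s) had no l match → kept, l columns NULL.
After projecting and ordering:
r.pts | l.pname | l.team
5 | Carol | RF
9 | NULL | NULL
10 | NULL | NULL
15 | NULL | NULL
31 | NULL | NULL
31 | NULL | NULL
NULL | NULL | NULL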